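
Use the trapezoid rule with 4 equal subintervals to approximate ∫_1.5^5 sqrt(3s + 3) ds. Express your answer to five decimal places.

Δs = (5 − 1.5)/4 = 0.875.
f(1.5) ≈ 2.73861, f(2.375) ≈ 3.18198, f(3.25) ≈ 3.57071, f(4.125) ≈ 3.92110, f(5) ≈ 4.24264.
T_4 = (Δs/2)·[f(s_0) + 2f(s_1) + 2f(s_2) + 2f(s_3) + f(s_4)].
Sum ≈ 12.39387.

12.39387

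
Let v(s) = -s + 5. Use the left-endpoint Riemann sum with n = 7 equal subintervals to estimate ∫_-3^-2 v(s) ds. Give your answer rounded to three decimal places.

Δs = (-2 − (-3))/7 = 1/7.
Left endpoints: -3, -20/7, -19/7, -18/7, -17/7, -16/7, -15/7.
v(-3) = 8, v(-20/7) = 55/7, v(-19/7) = 54/7, v(-18/7) = 53/7, v(-17/7) = 52/7, v(-16/7) = 51/7, v(-15/7) = 50/7.
Sum = Δs · [v(-3) + v(-20/7) + v(-19/7) + ...].
Sum ≈ 7.571.

7.571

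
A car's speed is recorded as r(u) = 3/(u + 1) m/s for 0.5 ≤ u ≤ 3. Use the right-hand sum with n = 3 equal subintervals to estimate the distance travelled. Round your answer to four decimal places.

Δu = (3 − 0.5)/3 = 5/6.
Right endpoints: 4/3, 13/6, 3.
r(4/3) = 9/7, r(13/6) = 18/19, r(3) = 0.75.
Sum = Δu · [r(4/3) + r(13/6) + r(3)].
Sum ≈ 2.4859.

2.4859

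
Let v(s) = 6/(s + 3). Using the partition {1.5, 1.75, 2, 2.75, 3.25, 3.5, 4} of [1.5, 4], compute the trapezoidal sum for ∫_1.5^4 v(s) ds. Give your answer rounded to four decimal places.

Subinterval widths: 0.25, 0.25, 0.75, 0.5, 0.25, 0.5.
v(1.5) = 4/3, v(1.75) = 24/19, v(2) = 1.2, v(2.75) = 24/23, v(3.25) = 0.96, v(3.5) = 12/13, v(4) = 6/7.
On each subinterval the trapezoid contributes (Δs_i/2)·[v(s_{i-1}) + v(s_i)].
Sum ≈ 2.6551.

2.6551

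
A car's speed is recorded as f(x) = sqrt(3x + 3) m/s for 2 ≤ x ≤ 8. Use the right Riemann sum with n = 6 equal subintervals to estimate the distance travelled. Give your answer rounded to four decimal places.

Δx = (8 − 2)/6 = 1.
Right endpoints: 3, 4, 5, 6, 7, 8.
f(3) ≈ 3.4641, f(4) ≈ 3.8730, f(5) ≈ 4.2426, f(6) ≈ 4.5826, f(7) ≈ 4.8990, f(8) ≈ 5.1962.
Sum = Δx · [f(3) + f(4) + f(5) + ...].
Sum ≈ 26.2574.

26.2574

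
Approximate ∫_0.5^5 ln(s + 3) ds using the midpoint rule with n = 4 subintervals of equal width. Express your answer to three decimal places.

Δs = (5 − 0.5)/4 = 1.125.
Midpoints: 1.0625, 2.1875, 3.3125, 4.4375.
f(1.0625) ≈ 1.402, f(2.1875) ≈ 1.646, f(3.3125) ≈ 1.843, f(4.4375) ≈ 2.007.
Sum = Δs · [f(1.0625) + f(2.1875) + f(3.3125) + f(4.4375)].
Sum ≈ 7.759.

7.759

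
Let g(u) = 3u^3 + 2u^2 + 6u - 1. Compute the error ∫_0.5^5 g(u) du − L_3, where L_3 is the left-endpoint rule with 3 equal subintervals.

Exact integral: ∫_0.5^5 g(u) du = 621.703125.
L_3 = 328.5.
Error = 621.703125 − 328.5 = 293.203125.

293.203125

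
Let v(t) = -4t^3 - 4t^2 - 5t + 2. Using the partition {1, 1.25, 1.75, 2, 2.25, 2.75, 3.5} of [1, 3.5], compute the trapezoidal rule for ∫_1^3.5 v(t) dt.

-232.296875

Subinterval widths: 0.25, 0.5, 0.25, 0.25, 0.5, 0.75.
v(1) = -11, v(1.25) = -18.3125, v(1.75) = -40.4375, v(2) = -56, v(2.25) = -75.0625, v(2.75) = -125.1875, v(3.5) = -236.
On each subinterval the trapezoid contributes (Δt_i/2)·[v(t_{i-1}) + v(t_i)].
Sum = -232.296875.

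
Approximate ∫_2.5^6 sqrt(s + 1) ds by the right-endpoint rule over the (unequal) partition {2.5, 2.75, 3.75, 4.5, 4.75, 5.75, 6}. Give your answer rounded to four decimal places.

8.2815

Subinterval widths: 0.25, 1, 0.75, 0.25, 1, 0.25.
Right endpoints: 2.75, 3.75, 4.5, 4.75, 5.75, 6.
f(2.75) ≈ 1.9365, f(3.75) ≈ 2.1794, f(4.5) ≈ 2.3452, f(4.75) ≈ 2.3979, f(5.75) ≈ 2.5981, f(6) ≈ 2.6458.
Sum = Σ Δs_i · f(s_i).
Sum ≈ 8.2815.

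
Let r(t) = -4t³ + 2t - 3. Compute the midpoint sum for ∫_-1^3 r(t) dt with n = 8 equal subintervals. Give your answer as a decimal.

-83

Δt = (3 − (-1))/8 = 0.5.
Midpoints: -0.75, -0.25, 0.25, 0.75, 1.25, 1.75, 2.25, 2.75.
r(-0.75) = -2.8125, r(-0.25) = -3.4375, r(0.25) = -2.5625, r(0.75) = -3.1875, r(1.25) = -8.3125, r(1.75) = -20.9375, r(2.25) = -44.0625, r(2.75) = -80.6875.
Sum = Δt · [r(-0.75) + r(-0.25) + r(0.25) + ...].
Sum = -83.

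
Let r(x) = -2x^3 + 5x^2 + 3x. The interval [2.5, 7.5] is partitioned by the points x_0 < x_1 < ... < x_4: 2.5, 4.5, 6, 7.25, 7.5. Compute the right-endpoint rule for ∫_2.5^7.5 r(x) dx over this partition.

Subinterval widths: 2, 1.5, 1.25, 0.25.
Right endpoints: 4.5, 6, 7.25, 7.5.
r(4.5) = -67.5, r(6) = -234, r(7.25) = -477.59375, r(7.5) = -540.
Sum = Σ Δx_i · r(x_i).
Sum = -1217.9921875.

-1217.9921875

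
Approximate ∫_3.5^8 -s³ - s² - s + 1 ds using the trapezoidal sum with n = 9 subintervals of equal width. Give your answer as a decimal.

Δs = (8 − 3.5)/9 = 0.5.
f(3.5) = -57.625, f(4) = -83, f(4.5) = -114.875, f(5) = -154, f(5.5) = -201.125, f(6) = -257, f(6.5) = -322.375, f(7) = -398, f(7.5) = -484.625, f(8) = -583.
T_9 = (Δs/2)·[f(s_0) + 2f(s_1) + ... + 2f(s_{8}) + f(s_9)].
Sum = -1167.65625.

-1167.65625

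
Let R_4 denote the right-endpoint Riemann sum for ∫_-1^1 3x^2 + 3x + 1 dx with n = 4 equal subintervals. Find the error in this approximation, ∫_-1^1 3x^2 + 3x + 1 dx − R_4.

Exact integral: ∫_-1^1 f(x) dx = 4.
R_4 = 5.75.
Error = 4 − 5.75 = -1.75.

-1.75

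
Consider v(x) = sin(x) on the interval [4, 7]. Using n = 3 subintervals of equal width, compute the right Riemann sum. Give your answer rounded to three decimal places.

-0.581

Δx = (7 − 4)/3 = 1.
Right endpoints: 5, 6, 7.
v(5) ≈ -0.959, v(6) ≈ -0.279, v(7) ≈ 0.657.
Sum = Δx · [v(5) + v(6) + v(7)].
Sum ≈ -0.581.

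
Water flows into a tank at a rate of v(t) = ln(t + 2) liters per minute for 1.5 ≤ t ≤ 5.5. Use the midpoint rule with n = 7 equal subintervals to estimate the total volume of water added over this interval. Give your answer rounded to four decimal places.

6.7292

Δt = (5.5 − 1.5)/7 = 4/7.
Midpoints: 25/14, 33/14, 41/14, 3.5, 57/14, 65/14, 73/14.
v(25/14) ≈ 1.3312, v(33/14) ≈ 1.4718, v(41/14) ≈ 1.5950, v(3.5) ≈ 1.7047, v(57/14) ≈ 1.8036, v(65/14) ≈ 1.8935, v(73/14) ≈ 1.9761.
Sum = Δt · [v(25/14) + v(33/14) + v(41/14) + ...].
Sum ≈ 6.7292.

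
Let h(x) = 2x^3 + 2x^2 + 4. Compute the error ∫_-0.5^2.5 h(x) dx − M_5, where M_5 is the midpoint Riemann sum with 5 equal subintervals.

Exact integral: ∫_-0.5^2.5 h(x) dx = 42.
M_5 = 41.28.
Error = 42 − 41.28 = 0.72.

0.72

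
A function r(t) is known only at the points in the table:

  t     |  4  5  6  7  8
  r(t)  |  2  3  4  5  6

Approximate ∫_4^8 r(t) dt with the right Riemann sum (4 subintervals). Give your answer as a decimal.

Δt = 1.
Sum = 1·[3 + 4 + 5 + 6] = 18.

18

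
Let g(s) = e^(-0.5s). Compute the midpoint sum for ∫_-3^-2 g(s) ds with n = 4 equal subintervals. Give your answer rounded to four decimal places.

Δs = (-2 − (-3))/4 = 0.25.
Midpoints: -2.875, -2.625, -2.375, -2.125.
g(-2.875) ≈ 4.2102, g(-2.625) ≈ 3.7155, g(-2.375) ≈ 3.2789, g(-2.125) ≈ 2.8936.
Sum = Δs · [g(-2.875) + g(-2.625) + g(-2.375) + g(-2.125)].
Sum ≈ 3.5245.

3.5245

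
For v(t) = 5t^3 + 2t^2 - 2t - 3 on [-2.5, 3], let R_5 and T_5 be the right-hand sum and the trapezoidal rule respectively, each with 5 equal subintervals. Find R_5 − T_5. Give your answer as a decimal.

114.19375

R_5 = 182.16.
T_5 = 67.96625.
R_5 − T_5 = 114.19375.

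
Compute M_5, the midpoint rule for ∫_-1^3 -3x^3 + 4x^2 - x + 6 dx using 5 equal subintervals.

Δx = (3 − (-1))/5 = 0.8.
Midpoints: -0.6, 0.2, 1, 1.8, 2.6.
f(-0.6) = 8.688, f(0.2) = 5.936, f(1) = 6, f(1.8) = -0.336, f(2.6) = -22.288.
Sum = Δx · [f(-0.6) + f(0.2) + f(1) + f(1.8) + f(2.6)].
Sum = -1.6.

-1.6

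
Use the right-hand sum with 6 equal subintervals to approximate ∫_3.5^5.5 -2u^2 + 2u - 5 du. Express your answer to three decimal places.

Δu = (5.5 − 3.5)/6 = 1/3.
Right endpoints: 23/6, 25/6, 4.5, 29/6, 31/6, 5.5.
f(23/6) = -481/18, f(25/6) = -565/18, f(4.5) = -36.5, f(29/6) = -757/18, f(31/6) = -865/18, f(5.5) = -54.5.
Sum = Δu · [f(23/6) + f(25/6) + f(4.5) + ...].
Sum ≈ -79.741.

-79.741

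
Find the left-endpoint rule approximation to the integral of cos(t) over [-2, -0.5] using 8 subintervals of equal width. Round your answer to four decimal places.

0.3073

Δt = (-0.5 − (-2))/8 = 0.1875.
Left endpoints: -2, -1.8125, -1.625, -1.4375, -1.25, -1.0625, -0.875, -0.6875.
f(-2) ≈ -0.4161, f(-1.8125) ≈ -0.2394, f(-1.625) ≈ -0.0542, f(-1.4375) ≈ 0.1329, f(-1.25) ≈ 0.3153, f(-1.0625) ≈ 0.4867, f(-0.875) ≈ 0.6410, f(-0.6875) ≈ 0.7728.
Sum = Δt · [f(-2) + f(-1.8125) + f(-1.625) + ...].
Sum ≈ 0.3073.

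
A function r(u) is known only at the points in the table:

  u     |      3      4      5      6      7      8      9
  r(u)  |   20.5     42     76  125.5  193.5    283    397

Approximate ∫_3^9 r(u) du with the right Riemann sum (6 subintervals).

Δu = 1.
Sum = 1·[42 + 76 + 125.5 + 193.5 + 283 + 397] = 1117.

1117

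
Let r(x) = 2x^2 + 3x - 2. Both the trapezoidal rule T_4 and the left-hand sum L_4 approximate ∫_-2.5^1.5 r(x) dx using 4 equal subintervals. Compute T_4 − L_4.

T_4 = 0.
L_4 = -2.
T_4 − L_4 = 2.

2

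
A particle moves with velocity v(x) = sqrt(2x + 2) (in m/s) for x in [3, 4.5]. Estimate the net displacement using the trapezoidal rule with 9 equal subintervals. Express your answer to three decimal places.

4.618

Δx = (4.5 − 3)/9 = 1/6.
v(3) ≈ 2.828, v(19/6) ≈ 2.887, v(10/3) ≈ 2.944, v(3.5) ≈ 3.000, v(11/3) ≈ 3.055, v(23/6) ≈ 3.109, v(4) ≈ 3.162, v(25/6) ≈ 3.215, v(13/3) ≈ 3.266, v(4.5) ≈ 3.317.
T_9 = (Δx/2)·[v(x_0) + 2v(x_1) + ... + 2v(x_{8}) + v(x_9)].
Sum ≈ 4.618.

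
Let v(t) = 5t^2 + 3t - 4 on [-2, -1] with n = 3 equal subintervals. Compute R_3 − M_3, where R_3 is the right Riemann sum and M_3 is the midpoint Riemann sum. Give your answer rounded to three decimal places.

R_3 ≈ 1.25926.
M_3 ≈ 3.12037.
R_3 − M_3 ≈ -1.861.

-1.861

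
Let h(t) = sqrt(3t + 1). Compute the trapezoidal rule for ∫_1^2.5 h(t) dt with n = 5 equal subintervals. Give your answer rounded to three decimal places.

Δt = (2.5 − 1)/5 = 0.3.
h(1) ≈ 2.000, h(1.3) ≈ 2.214, h(1.6) ≈ 2.408, h(1.9) ≈ 2.588, h(2.2) ≈ 2.757, h(2.5) ≈ 2.915.
T_5 = (Δt/2)·[h(t_0) + 2h(t_1) + ... + 2h(t_{4}) + h(t_5)].
Sum ≈ 3.727.

3.727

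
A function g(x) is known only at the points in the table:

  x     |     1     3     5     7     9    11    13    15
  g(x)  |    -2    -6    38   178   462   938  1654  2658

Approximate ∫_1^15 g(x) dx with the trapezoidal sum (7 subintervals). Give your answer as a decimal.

Δx = 2.
T_7 = (2/2)·[(-2) + 2·(-6) + 2·38 + 2·178 + 2·462 + 2·938 + 2·1654 + 2658] = 9184.

9184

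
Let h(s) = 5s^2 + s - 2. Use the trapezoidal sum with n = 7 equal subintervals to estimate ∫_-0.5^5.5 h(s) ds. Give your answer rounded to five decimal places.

Δs = (5.5 − (-0.5))/7 = 6/7.
h(-0.5) = -1.25, h(5/14) = -197/196, h(17/14) = 1291/196, h(29/14) = 4219/196, h(41/14) = 8587/196, h(53/14) = 14395/196, h(65/14) = 21643/196, h(5.5) = 154.75.
T_7 = (Δs/2)·[h(s_0) + 2h(s_1) + ... + 2h(s_{6}) + h(s_7)].
Sum ≈ 284.17347.

284.17347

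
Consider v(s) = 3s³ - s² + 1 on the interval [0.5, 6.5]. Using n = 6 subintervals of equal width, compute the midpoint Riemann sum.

1238

Δs = (6.5 − 0.5)/6 = 1.
Midpoints: 1, 2, 3, 4, 5, 6.
v(1) = 3, v(2) = 21, v(3) = 73, v(4) = 177, v(5) = 351, v(6) = 613.
Sum = Δs · [v(1) + v(2) + v(3) + ...].
Sum = 1238.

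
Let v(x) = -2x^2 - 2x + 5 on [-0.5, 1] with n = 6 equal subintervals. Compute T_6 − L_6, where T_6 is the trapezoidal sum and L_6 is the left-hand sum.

T_6 = 5.96875.
L_6 = 6.53125.
T_6 − L_6 = -0.5625.

-0.5625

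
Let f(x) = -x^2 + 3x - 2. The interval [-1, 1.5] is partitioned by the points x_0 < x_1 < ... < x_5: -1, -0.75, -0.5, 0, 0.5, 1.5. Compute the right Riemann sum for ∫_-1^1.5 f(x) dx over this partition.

-3.265625

Subinterval widths: 0.25, 0.25, 0.5, 0.5, 1.
Right endpoints: -0.75, -0.5, 0, 0.5, 1.5.
f(-0.75) = -4.8125, f(-0.5) = -3.75, f(0) = -2, f(0.5) = -0.75, f(1.5) = 0.25.
Sum = Σ Δx_i · f(x_i).
Sum = -3.265625.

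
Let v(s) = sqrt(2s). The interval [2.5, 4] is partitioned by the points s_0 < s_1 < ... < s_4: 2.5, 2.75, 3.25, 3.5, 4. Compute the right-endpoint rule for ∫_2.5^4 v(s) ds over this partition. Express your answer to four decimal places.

Subinterval widths: 0.25, 0.5, 0.25, 0.5.
Right endpoints: 2.75, 3.25, 3.5, 4.
v(2.75) ≈ 2.3452, v(3.25) ≈ 2.5495, v(3.5) ≈ 2.6458, v(4) ≈ 2.8284.
Sum = Σ Δs_i · v(s_i).
Sum ≈ 3.9367.

3.9367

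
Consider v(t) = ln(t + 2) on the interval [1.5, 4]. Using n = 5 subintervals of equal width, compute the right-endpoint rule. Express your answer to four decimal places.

Δt = (4 − 1.5)/5 = 0.5.
Right endpoints: 2, 2.5, 3, 3.5, 4.
v(2) ≈ 1.3863, v(2.5) ≈ 1.5041, v(3) ≈ 1.6094, v(3.5) ≈ 1.7047, v(4) ≈ 1.7918.
Sum = Δt · [v(2) + v(2.5) + v(3) + v(3.5) + v(4)].
Sum ≈ 3.9982.

3.9982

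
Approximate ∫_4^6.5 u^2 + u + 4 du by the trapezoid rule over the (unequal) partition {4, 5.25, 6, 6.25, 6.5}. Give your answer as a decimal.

Subinterval widths: 1.25, 0.75, 0.25, 0.25.
f(4) = 24, f(5.25) = 36.8125, f(6) = 46, f(6.25) = 49.3125, f(6.5) = 52.75.
On each subinterval the trapezoid contributes (Δu_i/2)·[f(u_{i-1}) + f(u_i)].
Sum = 93.734375.

93.734375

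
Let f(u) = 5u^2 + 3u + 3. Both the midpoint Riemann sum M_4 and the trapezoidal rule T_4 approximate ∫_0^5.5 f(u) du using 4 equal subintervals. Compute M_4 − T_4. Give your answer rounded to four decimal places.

M_4 ≈ 334.833984.
T_4 = 347.83203125.
M_4 − T_4 ≈ -12.9980.

-12.9980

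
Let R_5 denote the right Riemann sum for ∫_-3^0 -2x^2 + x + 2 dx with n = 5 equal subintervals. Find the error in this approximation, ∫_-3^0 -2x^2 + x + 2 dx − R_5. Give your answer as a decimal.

Exact integral: ∫_-3^0 f(x) dx = -16.5.
R_5 = -10.56.
Error = -16.5 − (-10.56) = -5.94.

-5.94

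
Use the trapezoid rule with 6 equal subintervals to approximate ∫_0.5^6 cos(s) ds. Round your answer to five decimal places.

Δs = (6 − 0.5)/6 = 11/12.
f(0.5) ≈ 0.87758, f(17/12) ≈ 0.15352, f(7/3) ≈ -0.69076, f(3.25) ≈ -0.99413, f(25/6) ≈ -0.51904, f(61/12) ≈ 0.36250, f(6) ≈ 0.96017.
T_6 = (Δs/2)·[f(s_0) + 2f(s_1) + ... + 2f(s_{5}) + f(s_6)].
Sum ≈ -0.70495.

-0.70495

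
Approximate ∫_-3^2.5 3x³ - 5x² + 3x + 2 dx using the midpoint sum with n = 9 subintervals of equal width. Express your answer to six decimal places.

-94.378826

Δx = (2.5 − (-3))/9 = 11/18.
Midpoints: -97/36, -25/12, -53/36, -31/36, -0.25, 13/36, 35/36, 19/12, 79/36.
f(-97/36) = -1571821/15552, f(-25/12) = -53.078125, f(-53/36) = -355001/15552, f(-31/36) = -96523/15552, f(-0.25) = 0.890625, f(13/36) = 40009/15552, f(35/36) = 45839/15552, f(19/12) = 3527/576, f(79/36) = 252067/15552.
Sum = Δx · [f(-97/36) + f(-25/12) + f(-53/36) + ...].
Sum ≈ -94.378826.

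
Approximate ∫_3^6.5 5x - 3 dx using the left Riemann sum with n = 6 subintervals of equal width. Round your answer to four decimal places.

Δx = (6.5 − 3)/6 = 7/12.
Left endpoints: 3, 43/12, 25/6, 4.75, 16/3, 71/12.
f(3) = 12, f(43/12) = 179/12, f(25/6) = 107/6, f(4.75) = 20.75, f(16/3) = 71/3, f(71/12) = 319/12.
Sum = Δx · [f(3) + f(43/12) + f(25/6) + ...].
Sum ≈ 67.5208.

67.5208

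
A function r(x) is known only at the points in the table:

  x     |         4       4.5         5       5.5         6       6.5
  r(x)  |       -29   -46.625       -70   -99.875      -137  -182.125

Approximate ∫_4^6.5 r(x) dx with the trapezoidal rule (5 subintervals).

-229.53125

Δx = 0.5.
T_5 = (0.5/2)·[(-29) + 2·(-46.625) + 2·(-70) + 2·(-99.875) + 2·(-137) + (-182.125)] = -229.53125.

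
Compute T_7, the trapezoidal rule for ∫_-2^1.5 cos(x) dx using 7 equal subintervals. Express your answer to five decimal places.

1.86690

Δx = (1.5 − (-2))/7 = 0.5.
f(-2) ≈ -0.41615, f(-1.5) ≈ 0.07074, f(-1) ≈ 0.54030, f(-0.5) ≈ 0.87758, f(0) ≈ 1.00000, f(0.5) ≈ 0.87758, f(1) ≈ 0.54030, f(1.5) ≈ 0.07074.
T_7 = (Δx/2)·[f(x_0) + 2f(x_1) + ... + 2f(x_{6}) + f(x_7)].
Sum ≈ 1.86690.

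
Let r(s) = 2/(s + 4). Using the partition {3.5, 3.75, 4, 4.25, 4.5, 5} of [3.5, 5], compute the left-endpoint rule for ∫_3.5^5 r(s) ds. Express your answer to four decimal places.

0.3719

Subinterval widths: 0.25, 0.25, 0.25, 0.25, 0.5.
Left endpoints: 3.5, 3.75, 4, 4.25, 4.5.
r(3.5) = 4/15, r(3.75) = 8/31, r(4) = 0.25, r(4.25) = 8/33, r(4.5) = 4/17.
Sum = Σ Δs_i · r(s_i).
Sum ≈ 0.3719.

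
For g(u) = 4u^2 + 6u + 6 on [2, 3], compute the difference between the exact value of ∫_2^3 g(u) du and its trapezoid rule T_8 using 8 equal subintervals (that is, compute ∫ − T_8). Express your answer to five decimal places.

Exact integral: ∫_2^3 g(u) du ≈ 46.3333333.
T_8 = 46.34375.
Error ≈ 46.3333333 − 46.34375 ≈ -0.01042.

-0.01042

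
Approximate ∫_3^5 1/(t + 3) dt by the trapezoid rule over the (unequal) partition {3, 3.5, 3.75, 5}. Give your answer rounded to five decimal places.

0.28860

Subinterval widths: 0.5, 0.25, 1.25.
f(3) = 1/6, f(3.5) = 2/13, f(3.75) = 4/27, f(5) = 0.125.
On each subinterval the trapezoid contributes (Δt_i/2)·[f(t_{i-1}) + f(t_i)].
Sum ≈ 0.28860.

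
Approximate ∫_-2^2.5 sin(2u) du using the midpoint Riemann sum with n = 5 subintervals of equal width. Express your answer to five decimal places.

-0.53846

Δu = (2.5 − (-2))/5 = 0.9.
Midpoints: -1.55, -0.65, 0.25, 1.15, 2.05.
f(-1.55) ≈ -0.04158, f(-0.65) ≈ -0.96356, f(0.25) ≈ 0.47943, f(1.15) ≈ 0.74571, f(2.05) ≈ -0.81828.
Sum = Δu · [f(-1.55) + f(-0.65) + f(0.25) + f(1.15) + f(2.05)].
Sum ≈ -0.53846.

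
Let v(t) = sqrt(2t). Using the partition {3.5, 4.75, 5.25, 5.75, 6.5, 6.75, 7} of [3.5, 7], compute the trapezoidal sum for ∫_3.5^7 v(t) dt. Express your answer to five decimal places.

11.27923

Subinterval widths: 1.25, 0.5, 0.5, 0.75, 0.25, 0.25.
v(3.5) ≈ 2.64575, v(4.75) ≈ 3.08221, v(5.25) ≈ 3.24037, v(5.75) ≈ 3.39116, v(6.5) ≈ 3.60555, v(6.75) ≈ 3.67423, v(7) ≈ 3.74166.
On each subinterval the trapezoid contributes (Δt_i/2)·[v(t_{i-1}) + v(t_i)].
Sum ≈ 11.27923.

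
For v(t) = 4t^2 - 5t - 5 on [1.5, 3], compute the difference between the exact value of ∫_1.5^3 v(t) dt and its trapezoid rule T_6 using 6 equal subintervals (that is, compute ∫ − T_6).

-0.0625

Exact integral: ∫_1.5^3 v(t) dt = 7.125.
T_6 = 7.1875.
Error = 7.125 − 7.1875 = -0.0625.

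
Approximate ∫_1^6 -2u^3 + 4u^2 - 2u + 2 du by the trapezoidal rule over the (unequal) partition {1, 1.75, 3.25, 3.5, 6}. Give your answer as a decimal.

Subinterval widths: 0.75, 1.5, 0.25, 2.5.
f(1) = 2, f(1.75) = 0.03125, f(3.25) = -30.90625, f(3.5) = -41.75, f(6) = -298.
On each subinterval the trapezoid contributes (Δu_i/2)·[f(u_{i-1}) + f(u_i)].
Sum = -456.1640625.

-456.1640625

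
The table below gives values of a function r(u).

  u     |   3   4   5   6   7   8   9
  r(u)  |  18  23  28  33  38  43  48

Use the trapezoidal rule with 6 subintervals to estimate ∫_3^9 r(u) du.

Δu = 1.
T_6 = (1/2)·[18 + 2·23 + 2·28 + 2·33 + 2·38 + 2·43 + 48] = 198.

198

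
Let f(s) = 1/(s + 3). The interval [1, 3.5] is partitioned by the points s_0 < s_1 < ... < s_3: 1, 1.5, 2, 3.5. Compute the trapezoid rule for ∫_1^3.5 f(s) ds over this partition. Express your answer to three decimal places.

Subinterval widths: 0.5, 0.5, 1.5.
f(1) = 0.25, f(1.5) = 2/9, f(2) = 0.2, f(3.5) = 2/13.
On each subinterval the trapezoid contributes (Δs_i/2)·[f(s_{i-1}) + f(s_i)].
Sum ≈ 0.489.

0.489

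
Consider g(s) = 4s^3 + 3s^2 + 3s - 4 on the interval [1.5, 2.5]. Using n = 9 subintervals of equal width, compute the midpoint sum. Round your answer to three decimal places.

48.222

Δs = (2.5 − 1.5)/9 = 1/9.
Midpoints: 14/9, 5/3, 16/9, 17/9, 2, 19/9, 20/9, 7/3, 22/9.
g(14/9) = 16754/729, g(5/3) = 752/27, g(16/9) = 24268/729, g(17/9) = 28670/729, g(2) = 46, g(19/9) = 38884/729, g(20/9) = 44744/729, g(7/3) = 1894/27, g(22/9) = 58090/729.
Sum = Δs · [g(14/9) + g(5/3) + g(16/9) + ...].
Sum ≈ 48.222.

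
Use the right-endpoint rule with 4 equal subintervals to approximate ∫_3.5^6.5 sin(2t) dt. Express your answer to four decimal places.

-0.1506

Δt = (6.5 − 3.5)/4 = 0.75.
Right endpoints: 4.25, 5, 5.75, 6.5.
f(4.25) ≈ 0.7985, f(5) ≈ -0.5440, f(5.75) ≈ -0.8755, f(6.5) ≈ 0.4202.
Sum = Δt · [f(4.25) + f(5) + f(5.75) + f(6.5)].
Sum ≈ -0.1506.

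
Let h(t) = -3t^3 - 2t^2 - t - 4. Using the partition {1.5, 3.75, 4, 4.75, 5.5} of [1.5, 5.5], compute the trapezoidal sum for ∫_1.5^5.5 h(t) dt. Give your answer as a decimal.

-876.203125

Subinterval widths: 2.25, 0.25, 0.75, 0.75.
h(1.5) = -20.125, h(3.75) = -194.078125, h(4) = -232, h(4.75) = -375.390625, h(5.5) = -569.125.
On each subinterval the trapezoid contributes (Δt_i/2)·[h(t_{i-1}) + h(t_i)].
Sum = -876.203125.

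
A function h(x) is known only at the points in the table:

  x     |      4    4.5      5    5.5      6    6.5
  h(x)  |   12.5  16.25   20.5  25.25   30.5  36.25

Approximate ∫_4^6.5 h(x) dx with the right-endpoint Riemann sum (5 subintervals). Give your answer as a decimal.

Δx = 0.5.
Sum = 0.5·[16.25 + 20.5 + 25.25 + 30.5 + 36.25] = 64.375.

64.375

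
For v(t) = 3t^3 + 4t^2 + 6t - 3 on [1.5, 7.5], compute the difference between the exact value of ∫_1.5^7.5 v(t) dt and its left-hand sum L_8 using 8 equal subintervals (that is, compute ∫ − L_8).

540.28125

Exact integral: ∫_1.5^7.5 v(t) dt = 3071.25.
L_8 = 2530.96875.
Error = 3071.25 − 2530.96875 = 540.28125.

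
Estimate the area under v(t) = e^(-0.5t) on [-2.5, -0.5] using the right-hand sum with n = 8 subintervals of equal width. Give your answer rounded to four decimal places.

4.1426

Δt = (-0.5 − (-2.5))/8 = 0.25.
Right endpoints: -2.25, -2, -1.75, -1.5, -1.25, -1, -0.75, -0.5.
v(-2.25) ≈ 3.0802, v(-2) ≈ 2.7183, v(-1.75) ≈ 2.3989, v(-1.5) ≈ 2.1170, v(-1.25) ≈ 1.8682, v(-1) ≈ 1.6487, v(-0.75) ≈ 1.4550, v(-0.5) ≈ 1.2840.
Sum = Δt · [v(-2.25) + v(-2) + v(-1.75) + ...].
Sum ≈ 4.1426.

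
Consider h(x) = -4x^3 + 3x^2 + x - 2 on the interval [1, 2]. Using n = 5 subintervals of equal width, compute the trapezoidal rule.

-8.6

Δx = (2 − 1)/5 = 0.2.
h(1) = -2, h(1.2) = -3.392, h(1.4) = -5.696, h(1.6) = -9.104, h(1.8) = -13.808, h(2) = -20.
T_5 = (Δx/2)·[h(x_0) + 2h(x_1) + ... + 2h(x_{4}) + h(x_5)].
Sum = -8.6.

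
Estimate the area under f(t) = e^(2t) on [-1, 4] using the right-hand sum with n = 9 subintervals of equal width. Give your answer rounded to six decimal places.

2468.687050

Δt = (4 − (-1))/9 = 5/9.
Right endpoints: -4/9, 1/9, 2/3, 11/9, 16/9, 7/3, 26/9, 31/9, 4.
f(-4/9) ≈ 0.411112, f(1/9) ≈ 1.248849, f(2/3) ≈ 3.793668, f(11/9) ≈ 11.524146, f(16/9) ≈ 35.007263, f(7/3) ≈ 106.342675, f(26/9) ≈ 323.040524, f(31/9) ≈ 981.310466, f(4) ≈ 2980.957987.
Sum = Δt · [f(-4/9) + f(1/9) + f(2/3) + ...].
Sum ≈ 2468.687050.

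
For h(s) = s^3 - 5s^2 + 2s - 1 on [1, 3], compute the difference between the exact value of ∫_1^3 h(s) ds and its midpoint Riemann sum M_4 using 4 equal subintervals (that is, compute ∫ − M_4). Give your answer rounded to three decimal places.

0.042

Exact integral: ∫_1^3 h(s) ds ≈ -17.33333.
M_4 = -17.375.
Error ≈ -17.33333 − (-17.375) ≈ 0.042.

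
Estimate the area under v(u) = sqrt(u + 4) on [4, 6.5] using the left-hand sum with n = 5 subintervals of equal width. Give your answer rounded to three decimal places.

7.494

Δu = (6.5 − 4)/5 = 0.5.
Left endpoints: 4, 4.5, 5, 5.5, 6.
v(4) ≈ 2.828, v(4.5) ≈ 2.915, v(5) ≈ 3.000, v(5.5) ≈ 3.082, v(6) ≈ 3.162.
Sum = Δu · [v(4) + v(4.5) + v(5) + v(5.5) + v(6)].
Sum ≈ 7.494.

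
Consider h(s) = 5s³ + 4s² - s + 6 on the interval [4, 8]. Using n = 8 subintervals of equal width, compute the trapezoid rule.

5413

Δs = (8 − 4)/8 = 0.5.
h(4) = 386, h(4.5) = 538.125, h(5) = 726, h(5.5) = 953.375, h(6) = 1224, h(6.5) = 1541.625, h(7) = 1910, h(7.5) = 2332.875, h(8) = 2814.
T_8 = (Δs/2)·[h(s_0) + 2h(s_1) + ... + 2h(s_{7}) + h(s_8)].
Sum = 5413.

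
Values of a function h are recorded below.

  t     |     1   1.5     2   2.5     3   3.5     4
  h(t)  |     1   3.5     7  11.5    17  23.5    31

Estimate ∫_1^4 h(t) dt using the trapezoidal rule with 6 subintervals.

39.25

Δt = 0.5.
T_6 = (0.5/2)·[1 + 2·3.5 + 2·7 + 2·11.5 + 2·17 + 2·23.5 + 31] = 39.25.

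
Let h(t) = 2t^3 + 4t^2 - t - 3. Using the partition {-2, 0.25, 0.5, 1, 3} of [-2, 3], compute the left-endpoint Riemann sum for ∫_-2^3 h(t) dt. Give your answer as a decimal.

-0.1171875

Subinterval widths: 2.25, 0.25, 0.5, 2.
Left endpoints: -2, 0.25, 0.5, 1.
h(-2) = -1, h(0.25) = -2.96875, h(0.5) = -2.25, h(1) = 2.
Sum = Σ Δt_i · h(t_i).
Sum = -0.1171875.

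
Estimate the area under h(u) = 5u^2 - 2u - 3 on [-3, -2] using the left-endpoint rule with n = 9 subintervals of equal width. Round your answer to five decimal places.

Δu = (-2 − (-3))/9 = 1/9.
Left endpoints: -3, -26/9, -25/9, -8/3, -23/9, -22/9, -7/3, -20/9, -19/9.
h(-3) = 48, h(-26/9) = 3605/81, h(-25/9) = 3332/81, h(-8/3) = 341/9, h(-23/9) = 2816/81, h(-22/9) = 2573/81, h(-7/3) = 260/9, h(-20/9) = 2117/81, h(-19/9) = 1904/81.
Sum = Δu · [h(-3) + h(-26/9) + h(-25/9) + ...].
Sum ≈ 35.17695.

35.17695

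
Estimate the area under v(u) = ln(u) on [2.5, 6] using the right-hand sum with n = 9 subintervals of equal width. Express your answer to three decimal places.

5.127

Δu = (6 − 2.5)/9 = 7/18.
Right endpoints: 26/9, 59/18, 11/3, 73/18, 40/9, 29/6, 47/9, 101/18, 6.
v(26/9) ≈ 1.061, v(59/18) ≈ 1.187, v(11/3) ≈ 1.299, v(73/18) ≈ 1.400, v(40/9) ≈ 1.492, v(29/6) ≈ 1.576, v(47/9) ≈ 1.653, v(101/18) ≈ 1.725, v(6) ≈ 1.792.
Sum = Δu · [v(26/9) + v(59/18) + v(11/3) + ...].
Sum ≈ 5.127.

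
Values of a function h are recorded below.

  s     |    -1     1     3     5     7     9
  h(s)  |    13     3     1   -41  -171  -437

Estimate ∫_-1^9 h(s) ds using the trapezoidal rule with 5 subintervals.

-840

Δs = 2.
T_5 = (2/2)·[13 + 2·3 + 2·1 + 2·(-41) + 2·(-171) + (-437)] = -840.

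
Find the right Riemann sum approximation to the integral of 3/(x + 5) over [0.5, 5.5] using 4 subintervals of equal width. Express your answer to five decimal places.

1.78685

Δx = (5.5 − 0.5)/4 = 1.25.
Right endpoints: 1.75, 3, 4.25, 5.5.
f(1.75) = 4/9, f(3) = 0.375, f(4.25) = 12/37, f(5.5) = 2/7.
Sum = Δx · [f(1.75) + f(3) + f(4.25) + f(5.5)].
Sum ≈ 1.78685.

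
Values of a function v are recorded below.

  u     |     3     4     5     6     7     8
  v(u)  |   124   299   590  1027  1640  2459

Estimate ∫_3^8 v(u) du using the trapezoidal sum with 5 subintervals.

Δu = 1.
T_5 = (1/2)·[124 + 2·299 + 2·590 + 2·1027 + 2·1640 + 2459] = 4847.5.

4847.5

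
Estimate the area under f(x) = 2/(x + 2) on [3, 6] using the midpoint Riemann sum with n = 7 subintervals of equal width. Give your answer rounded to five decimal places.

0.93963

Δx = (6 − 3)/7 = 3/7.
Midpoints: 45/14, 51/14, 57/14, 4.5, 69/14, 75/14, 81/14.
f(45/14) = 28/73, f(51/14) = 28/79, f(57/14) = 28/85, f(4.5) = 4/13, f(69/14) = 28/97, f(75/14) = 28/103, f(81/14) = 28/109.
Sum = Δx · [f(45/14) + f(51/14) + f(57/14) + ...].
Sum ≈ 0.93963.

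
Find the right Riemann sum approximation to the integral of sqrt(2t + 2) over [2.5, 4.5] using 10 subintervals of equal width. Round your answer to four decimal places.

6.0544

Δt = (4.5 − 2.5)/10 = 0.2.
Right endpoints: 2.7, 2.9, 3.1, 3.3, 3.5, 3.7, 3.9, 4.1, 4.3, 4.5.
f(2.7) ≈ 2.7203, f(2.9) ≈ 2.7928, f(3.1) ≈ 2.8636, f(3.3) ≈ 2.9326, f(3.5) ≈ 3.0000, f(3.7) ≈ 3.0659, f(3.9) ≈ 3.1305, f(4.1) ≈ 3.1937, f(4.3) ≈ 3.2558, f(4.5) ≈ 3.3166.
Sum = Δt · [f(2.7) + f(2.9) + f(3.1) + ...].
Sum ≈ 6.0544.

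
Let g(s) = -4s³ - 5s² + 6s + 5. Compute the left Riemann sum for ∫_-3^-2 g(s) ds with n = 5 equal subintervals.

Δs = (-2 − (-3))/5 = 0.2.
Left endpoints: -3, -2.8, -2.6, -2.4, -2.2.
g(-3) = 50, g(-2.8) = 36.808, g(-2.6) = 25.904, g(-2.4) = 17.096, g(-2.2) = 10.192.
Sum = Δs · [g(-3) + g(-2.8) + g(-2.6) + g(-2.4) + g(-2.2)].
Sum = 28.

28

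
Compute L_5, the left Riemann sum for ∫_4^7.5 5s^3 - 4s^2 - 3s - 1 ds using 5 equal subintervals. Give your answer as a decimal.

2551.29

Δs = (7.5 − 4)/5 = 0.7.
Left endpoints: 4, 4.7, 5.4, 6.1, 6.8.
f(4) = 243, f(4.7) = 415.655, f(5.4) = 653.48, f(6.1) = 966.765, f(6.8) = 1365.8.
Sum = Δs · [f(4) + f(4.7) + f(5.4) + f(6.1) + f(6.8)].
Sum = 2551.29.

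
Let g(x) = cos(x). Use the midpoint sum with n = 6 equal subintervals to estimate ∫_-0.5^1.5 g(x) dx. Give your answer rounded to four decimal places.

1.4838

Δx = (1.5 − (-0.5))/6 = 1/3.
Midpoints: -1/3, 0, 1/3, 2/3, 1, 4/3.
g(-1/3) ≈ 0.9450, g(0) ≈ 1.0000, g(1/3) ≈ 0.9450, g(2/3) ≈ 0.7859, g(1) ≈ 0.5403, g(4/3) ≈ 0.2352.
Sum = Δx · [g(-1/3) + g(0) + g(1/3) + ...].
Sum ≈ 1.4838.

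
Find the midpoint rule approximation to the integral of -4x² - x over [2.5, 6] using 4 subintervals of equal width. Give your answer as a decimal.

-281.1484375

Δx = (6 − 2.5)/4 = 0.875.
Midpoints: 2.9375, 3.8125, 4.6875, 5.5625.
f(2.9375) = -37.453125, f(3.8125) = -61.953125, f(4.6875) = -92.578125, f(5.5625) = -129.328125.
Sum = Δx · [f(2.9375) + f(3.8125) + f(4.6875) + f(5.5625)].
Sum = -281.1484375.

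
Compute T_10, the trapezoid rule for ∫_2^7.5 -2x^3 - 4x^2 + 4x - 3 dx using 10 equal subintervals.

Δx = (7.5 − 2)/10 = 0.55.
f(2) = -27, f(2.55) = -51.97275, f(3.1) = -88.622, f(3.65) = -138.94425, f(4.2) = -204.936, f(4.75) = -288.59375, f(5.3) = -391.914, f(5.85) = -516.89325, f(6.4) = -665.528, f(6.95) = -839.81475, f(7.5) = -1041.75.
T_10 = (Δx/2)·[f(x_0) + 2f(x_1) + ... + 2f(x_{9}) + f(x_10)].
Sum = -2046.8765625.

-2046.8765625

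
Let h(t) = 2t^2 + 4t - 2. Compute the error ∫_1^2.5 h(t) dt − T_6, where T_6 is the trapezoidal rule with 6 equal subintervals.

Exact integral: ∫_1^2.5 h(t) dt = 17.25.
T_6 = 17.28125.
Error = 17.25 − 17.28125 = -0.03125.

-0.03125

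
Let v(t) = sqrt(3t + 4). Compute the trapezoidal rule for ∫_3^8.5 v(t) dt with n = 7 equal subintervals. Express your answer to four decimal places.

Δt = (8.5 − 3)/7 = 11/14.
v(3) ≈ 3.6056, v(53/14) ≈ 3.9188, v(32/7) ≈ 4.2088, v(75/14) ≈ 4.4801, v(43/7) ≈ 4.7359, v(97/14) ≈ 4.9785, v(54/7) ≈ 5.2099, v(8.5) ≈ 5.4314.
T_7 = (Δt/2)·[v(t_0) + 2v(t_1) + ... + 2v(t_{6}) + v(t_7)].
Sum ≈ 25.1826.

25.1826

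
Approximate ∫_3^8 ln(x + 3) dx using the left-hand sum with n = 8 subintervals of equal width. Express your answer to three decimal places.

10.434

Δx = (8 − 3)/8 = 0.625.
Left endpoints: 3, 3.625, 4.25, 4.875, 5.5, 6.125, 6.75, 7.375.
f(3) ≈ 1.792, f(3.625) ≈ 1.891, f(4.25) ≈ 1.981, f(4.875) ≈ 2.064, f(5.5) ≈ 2.140, f(6.125) ≈ 2.211, f(6.75) ≈ 2.277, f(7.375) ≈ 2.339.
Sum = Δx · [f(3) + f(3.625) + f(4.25) + ...].
Sum ≈ 10.434.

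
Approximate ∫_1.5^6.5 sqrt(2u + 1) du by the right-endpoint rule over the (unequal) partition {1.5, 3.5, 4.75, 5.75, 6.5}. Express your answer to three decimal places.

16.049

Subinterval widths: 2, 1.25, 1, 0.75.
Right endpoints: 3.5, 4.75, 5.75, 6.5.
f(3.5) ≈ 2.828, f(4.75) ≈ 3.240, f(5.75) ≈ 3.536, f(6.5) ≈ 3.742.
Sum = Σ Δu_i · f(u_i).
Sum ≈ 16.049.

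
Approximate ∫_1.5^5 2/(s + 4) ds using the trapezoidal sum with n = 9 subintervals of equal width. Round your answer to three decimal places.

0.985

Δs = (5 − 1.5)/9 = 7/18.
f(1.5) = 4/11, f(17/9) = 18/53, f(41/18) = 36/113, f(8/3) = 0.3, f(55/18) = 36/127, f(31/9) = 18/67, f(23/6) = 12/47, f(38/9) = 9/37, f(83/18) = 36/155, f(5) = 2/9.
T_9 = (Δs/2)·[f(s_0) + 2f(s_1) + ... + 2f(s_{8}) + f(s_9)].
Sum ≈ 0.985.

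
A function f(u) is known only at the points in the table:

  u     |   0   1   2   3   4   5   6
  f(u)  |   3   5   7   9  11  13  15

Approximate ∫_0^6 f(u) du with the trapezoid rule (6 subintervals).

Δu = 1.
T_6 = (1/2)·[3 + 2·5 + 2·7 + 2·9 + 2·11 + 2·13 + 15] = 54.

54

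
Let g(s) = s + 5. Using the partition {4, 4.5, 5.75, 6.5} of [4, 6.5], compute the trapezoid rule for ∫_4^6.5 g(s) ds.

Subinterval widths: 0.5, 1.25, 0.75.
g(4) = 9, g(4.5) = 9.5, g(5.75) = 10.75, g(6.5) = 11.5.
On each subinterval the trapezoid contributes (Δs_i/2)·[g(s_{i-1}) + g(s_i)].
Sum = 25.625.

25.625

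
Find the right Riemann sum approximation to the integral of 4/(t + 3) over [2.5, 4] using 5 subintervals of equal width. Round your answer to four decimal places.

0.9417

Δt = (4 − 2.5)/5 = 0.3.
Right endpoints: 2.8, 3.1, 3.4, 3.7, 4.
f(2.8) = 20/29, f(3.1) = 40/61, f(3.4) = 0.625, f(3.7) = 40/67, f(4) = 4/7.
Sum = Δt · [f(2.8) + f(3.1) + f(3.4) + f(3.7) + f(4)].
Sum ≈ 0.9417.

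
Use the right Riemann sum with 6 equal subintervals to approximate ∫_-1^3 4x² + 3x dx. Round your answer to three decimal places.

65.185

Δx = (3 − (-1))/6 = 2/3.
Right endpoints: -1/3, 1/3, 1, 5/3, 7/3, 3.
f(-1/3) = -5/9, f(1/3) = 13/9, f(1) = 7, f(5/3) = 145/9, f(7/3) = 259/9, f(3) = 45.
Sum = Δx · [f(-1/3) + f(1/3) + f(1) + ...].
Sum ≈ 65.185.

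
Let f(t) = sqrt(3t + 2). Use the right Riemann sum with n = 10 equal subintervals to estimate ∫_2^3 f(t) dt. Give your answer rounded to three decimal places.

Δt = (3 − 2)/10 = 0.1.
Right endpoints: 2.1, 2.2, 2.3, 2.4, 2.5, 2.6, 2.7, 2.8, 2.9, 3.
f(2.1) ≈ 2.881, f(2.2) ≈ 2.933, f(2.3) ≈ 2.983, f(2.4) ≈ 3.033, f(2.5) ≈ 3.082, f(2.6) ≈ 3.130, f(2.7) ≈ 3.178, f(2.8) ≈ 3.225, f(2.9) ≈ 3.271, f(3) ≈ 3.317.
Sum = Δt · [f(2.1) + f(2.2) + f(2.3) + ...].
Sum ≈ 3.103.

3.103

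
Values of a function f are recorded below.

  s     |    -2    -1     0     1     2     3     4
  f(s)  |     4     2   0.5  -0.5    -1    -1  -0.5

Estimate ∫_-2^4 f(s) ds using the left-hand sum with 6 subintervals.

4

Δs = 1.
Sum = 1·[4 + 2 + 0.5 + (-0.5) + (-1) + (-1)] = 4.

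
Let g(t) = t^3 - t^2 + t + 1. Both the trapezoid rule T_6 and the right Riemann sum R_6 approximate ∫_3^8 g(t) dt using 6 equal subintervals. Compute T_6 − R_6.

-181.25

T_6 ≈ 883.55324.
R_6 ≈ 1064.80324.
T_6 − R_6 = -181.25.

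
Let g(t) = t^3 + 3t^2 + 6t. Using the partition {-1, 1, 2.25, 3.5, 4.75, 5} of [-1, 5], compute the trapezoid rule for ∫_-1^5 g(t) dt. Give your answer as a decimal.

Subinterval widths: 2, 1.25, 1.25, 1.25, 0.25.
g(-1) = -4, g(1) = 10, g(2.25) = 40.078125, g(3.5) = 100.625, g(4.75) = 203.359375, g(5) = 230.
On each subinterval the trapezoid contributes (Δt_i/2)·[g(t_{i-1}) + g(t_i)].
Sum = 369.3984375.

369.3984375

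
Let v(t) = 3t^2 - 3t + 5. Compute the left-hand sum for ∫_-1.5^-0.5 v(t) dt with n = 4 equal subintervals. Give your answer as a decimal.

12.40625

Δt = (-0.5 − (-1.5))/4 = 0.25.
Left endpoints: -1.5, -1.25, -1, -0.75.
v(-1.5) = 16.25, v(-1.25) = 13.4375, v(-1) = 11, v(-0.75) = 8.9375.
Sum = Δt · [v(-1.5) + v(-1.25) + v(-1) + v(-0.75)].
Sum = 12.40625.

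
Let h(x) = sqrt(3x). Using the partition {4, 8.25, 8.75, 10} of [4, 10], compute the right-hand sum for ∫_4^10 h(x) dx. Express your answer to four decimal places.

Subinterval widths: 4.25, 0.5, 1.25.
Right endpoints: 8.25, 8.75, 10.
h(8.25) ≈ 4.9749, h(8.75) ≈ 5.1235, h(10) ≈ 5.4772.
Sum = Σ Δx_i · h(x_i).
Sum ≈ 30.5518.

30.5518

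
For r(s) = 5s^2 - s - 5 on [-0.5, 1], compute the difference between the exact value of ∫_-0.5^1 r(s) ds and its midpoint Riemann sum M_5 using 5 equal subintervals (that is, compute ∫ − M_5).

Exact integral: ∫_-0.5^1 r(s) ds = -6.
M_5 = -6.05625.
Error = -6 − (-6.05625) = 0.05625.

0.05625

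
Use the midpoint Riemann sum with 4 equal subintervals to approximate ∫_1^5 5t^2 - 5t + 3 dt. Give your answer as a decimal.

157

Δt = (5 − 1)/4 = 1.
Midpoints: 1.5, 2.5, 3.5, 4.5.
f(1.5) = 6.75, f(2.5) = 21.75, f(3.5) = 46.75, f(4.5) = 81.75.
Sum = Δt · [f(1.5) + f(2.5) + f(3.5) + f(4.5)].
Sum = 157.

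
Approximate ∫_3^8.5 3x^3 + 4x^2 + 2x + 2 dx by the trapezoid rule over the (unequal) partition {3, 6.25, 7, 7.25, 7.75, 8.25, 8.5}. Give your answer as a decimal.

Subinterval widths: 3.25, 0.75, 0.25, 0.5, 0.5, 0.25.
f(3) = 125, f(6.25) = 903.171875, f(7) = 1241, f(7.25) = 1369.984375, f(7.75) = 1654.203125, f(8.25) = 1975.296875, f(8.5) = 2150.375.
On each subinterval the trapezoid contributes (Δx_i/2)·[f(x_{i-1}) + f(x_i)].
Sum = 4980.34765625.

4980.34765625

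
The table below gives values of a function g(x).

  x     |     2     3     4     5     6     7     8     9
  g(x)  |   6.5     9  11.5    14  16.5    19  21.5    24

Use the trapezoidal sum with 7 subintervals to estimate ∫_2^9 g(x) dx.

Δx = 1.
T_7 = (1/2)·[6.5 + 2·9 + 2·11.5 + 2·14 + 2·16.5 + 2·19 + 2·21.5 + 24] = 106.75.

106.75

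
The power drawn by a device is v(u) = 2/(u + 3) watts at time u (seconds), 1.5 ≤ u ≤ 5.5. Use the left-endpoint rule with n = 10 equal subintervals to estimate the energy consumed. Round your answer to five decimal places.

1.31475

Δu = (5.5 − 1.5)/10 = 0.4.
Left endpoints: 1.5, 1.9, 2.3, 2.7, 3.1, 3.5, 3.9, 4.3, 4.7, 5.1.
v(1.5) = 4/9, v(1.9) = 20/49, v(2.3) = 20/53, v(2.7) = 20/57, v(3.1) = 20/61, v(3.5) = 4/13, v(3.9) = 20/69, v(4.3) = 20/73, v(4.7) = 20/77, v(5.1) = 20/81.
Sum = Δu · [v(1.5) + v(1.9) + v(2.3) + ...].
Sum ≈ 1.31475.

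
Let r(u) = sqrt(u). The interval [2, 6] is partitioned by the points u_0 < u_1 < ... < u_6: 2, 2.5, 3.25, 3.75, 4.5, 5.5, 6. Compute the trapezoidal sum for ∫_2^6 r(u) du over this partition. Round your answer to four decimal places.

7.9062

Subinterval widths: 0.5, 0.75, 0.5, 0.75, 1, 0.5.
r(2) ≈ 1.4142, r(2.5) ≈ 1.5811, r(3.25) ≈ 1.8028, r(3.75) ≈ 1.9365, r(4.5) ≈ 2.1213, r(5.5) ≈ 2.3452, r(6) ≈ 2.4495.
On each subinterval the trapezoid contributes (Δu_i/2)·[r(u_{i-1}) + r(u_i)].
Sum ≈ 7.9062.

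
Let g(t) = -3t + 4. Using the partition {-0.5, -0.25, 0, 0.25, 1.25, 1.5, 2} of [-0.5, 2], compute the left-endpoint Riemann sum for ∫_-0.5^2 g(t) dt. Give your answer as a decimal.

Subinterval widths: 0.25, 0.25, 0.25, 1, 0.25, 0.5.
Left endpoints: -0.5, -0.25, 0, 0.25, 1.25, 1.5.
g(-0.5) = 5.5, g(-0.25) = 4.75, g(0) = 4, g(0.25) = 3.25, g(1.25) = 0.25, g(1.5) = -0.5.
Sum = Σ Δt_i · g(t_i).
Sum = 6.625.

6.625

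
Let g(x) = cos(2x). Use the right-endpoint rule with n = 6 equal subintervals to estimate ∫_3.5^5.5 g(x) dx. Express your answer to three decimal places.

-0.922

Δx = (5.5 − 3.5)/6 = 1/3.
Right endpoints: 23/6, 25/6, 4.5, 29/6, 31/6, 5.5.
g(23/6) ≈ 0.186, g(25/6) ≈ -0.461, g(4.5) ≈ -0.911, g(29/6) ≈ -0.971, g(31/6) ≈ -0.615, g(5.5) ≈ 0.004.
Sum = Δx · [g(23/6) + g(25/6) + g(4.5) + ...].
Sum ≈ -0.922.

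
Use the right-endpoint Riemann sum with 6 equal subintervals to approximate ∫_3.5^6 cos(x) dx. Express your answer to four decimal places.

0.4655

Δx = (6 − 3.5)/6 = 5/12.
Right endpoints: 47/12, 13/3, 4.75, 31/6, 67/12, 6.
f(47/12) ≈ -0.7144, f(13/3) ≈ -0.3700, f(4.75) ≈ 0.0376, f(31/6) ≈ 0.4388, f(67/12) ≈ 0.7649, f(6) ≈ 0.9602.
Sum = Δx · [f(47/12) + f(13/3) + f(4.75) + ...].
Sum ≈ 0.4655.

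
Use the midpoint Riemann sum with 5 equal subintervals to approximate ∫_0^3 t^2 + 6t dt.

35.91

Δt = (3 − 0)/5 = 0.6.
Midpoints: 0.3, 0.9, 1.5, 2.1, 2.7.
f(0.3) = 1.89, f(0.9) = 6.21, f(1.5) = 11.25, f(2.1) = 17.01, f(2.7) = 23.49.
Sum = Δt · [f(0.3) + f(0.9) + f(1.5) + f(2.1) + f(2.7)].
Sum = 35.91.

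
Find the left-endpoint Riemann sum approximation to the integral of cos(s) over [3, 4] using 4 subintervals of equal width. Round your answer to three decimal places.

-0.935

Δs = (4 − 3)/4 = 0.25.
Left endpoints: 3, 3.25, 3.5, 3.75.
f(3) ≈ -0.990, f(3.25) ≈ -0.994, f(3.5) ≈ -0.936, f(3.75) ≈ -0.821.
Sum = Δs · [f(3) + f(3.25) + f(3.5) + f(3.75)].
Sum ≈ -0.935.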